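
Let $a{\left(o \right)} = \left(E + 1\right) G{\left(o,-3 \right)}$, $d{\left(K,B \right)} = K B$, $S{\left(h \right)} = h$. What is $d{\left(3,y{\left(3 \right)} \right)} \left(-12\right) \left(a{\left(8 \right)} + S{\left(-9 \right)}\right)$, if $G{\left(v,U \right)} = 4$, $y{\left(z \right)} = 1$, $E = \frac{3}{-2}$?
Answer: $396$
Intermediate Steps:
$E = - \frac{3}{2}$ ($E = 3 \left(- \frac{1}{2}\right) = - \frac{3}{2} \approx -1.5$)
$d{\left(K,B \right)} = B K$
$a{\left(o \right)} = -2$ ($a{\left(o \right)} = \left(- \frac{3}{2} + 1\right) 4 = \left(- \frac{1}{2}\right) 4 = -2$)
$d{\left(3,y{\left(3 \right)} \right)} \left(-12\right) \left(a{\left(8 \right)} + S{\left(-9 \right)}\right) = 1 \cdot 3 \left(-12\right) \left(-2 - 9\right) = 3 \left(-12\right) \left(-11\right) = \left(-36\right) \left(-11\right) = 396$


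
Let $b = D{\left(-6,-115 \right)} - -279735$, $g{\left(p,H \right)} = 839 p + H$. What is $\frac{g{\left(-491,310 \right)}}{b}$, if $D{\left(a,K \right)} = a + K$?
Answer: $- \frac{411639}{279614} \approx -1.4722$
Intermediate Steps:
$D{\left(a,K \right)} = K + a$
$g{\left(p,H \right)} = H + 839 p$
$b = 279614$ ($b = \left(-115 - 6\right) - -279735 = -121 + 279735 = 279614$)
$\frac{g{\left(-491,310 \right)}}{b} = \frac{310 + 839 \left(-491\right)}{279614} = \left(310 - 411949\right) \frac{1}{279614} = \left(-411639\right) \frac{1}{279614} = - \frac{411639}{279614}$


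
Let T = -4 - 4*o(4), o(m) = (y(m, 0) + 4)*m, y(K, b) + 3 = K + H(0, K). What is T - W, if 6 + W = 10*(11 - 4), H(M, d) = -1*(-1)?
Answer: -164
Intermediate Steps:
H(M, d) = 1
y(K, b) = -2 + K (y(K, b) = -3 + (K + 1) = -3 + (1 + K) = -2 + K)
o(m) = m*(2 + m) (o(m) = ((-2 + m) + 4)*m = (2 + m)*m = m*(2 + m))
W = 64 (W = -6 + 10*(11 - 4) = -6 + 10*7 = -6 + 70 = 64)
T = -100 (T = -4 - 16*(2 + 4) = -4 - 16*6 = -4 - 4*24 = -4 - 96 = -100)
T - W = -100 - 1*64 = -100 - 64 = -164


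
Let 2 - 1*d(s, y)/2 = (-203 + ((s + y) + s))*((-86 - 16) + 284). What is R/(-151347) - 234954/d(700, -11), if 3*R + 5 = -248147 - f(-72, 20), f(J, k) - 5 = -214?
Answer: 35619290369/32668249950 ≈ 1.0903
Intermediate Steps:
d(s, y) = 73896 - 728*s - 364*y (d(s, y) = 4 - 2*(-203 + ((s + y) + s))*((-86 - 16) + 284) = 4 - 2*(-203 + (y + 2*s))*(-102 + 284) = 4 - 2*(-203 + y + 2*s)*182 = 4 - 2*(-36946 + 182*y + 364*s) = 4 + (73892 - 728*s - 364*y) = 73896 - 728*s - 364*y)
f(J, k) = -209 (f(J, k) = 5 - 214 = -209)
R = -247943/3 (R = -5/3 + (-248147 - 1*(-209))/3 = -5/3 + (-248147 + 209)/3 = -5/3 + (⅓)*(-247938) = -5/3 - 82646 = -247943/3 ≈ -82648.)
R/(-151347) - 234954/d(700, -11) = -247943/3/(-151347) - 234954/(73896 - 728*700 - 364*(-11)) = -247943/3*(-1/151347) - 234954/(73896 - 509600 + 4004) = 247943/454041 - 234954/(-431700) = 247943/454041 - 234954*(-1/431700) = 247943/454041 + 39159/71950 = 35619290369/32668249950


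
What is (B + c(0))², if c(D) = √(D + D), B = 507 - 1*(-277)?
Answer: 614656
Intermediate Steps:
B = 784 (B = 507 + 277 = 784)
c(D) = √2*√D (c(D) = √(2*D) = √2*√D)
(B + c(0))² = (784 + √2*√0)² = (784 + √2*0)² = (784 + 0)² = 784² = 614656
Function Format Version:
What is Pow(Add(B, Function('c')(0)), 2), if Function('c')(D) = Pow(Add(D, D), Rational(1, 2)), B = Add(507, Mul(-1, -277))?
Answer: 614656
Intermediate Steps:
B = 784 (B = Add(507, 277) = 784)
Function('c')(D) = Mul(Pow(2, Rational(1, 2)), Pow(D, Rational(1, 2))) (Function('c')(D) = Pow(Mul(2, D), Rational(1, 2)) = Mul(Pow(2, Rational(1, 2)), Pow(D, Rational(1, 2))))
Pow(Add(B, Function('c')(0)), 2) = Pow(Add(784, Mul(Pow(2, Rational(1, 2)), Pow(0, Rational(1, 2)))), 2) = Pow(Add(784, Mul(Pow(2, Rational(1, 2)), 0)), 2) = Pow(Add(784, 0), 2) = Pow(784, 2) = 614656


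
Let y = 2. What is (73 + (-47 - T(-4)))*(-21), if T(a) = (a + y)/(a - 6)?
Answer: -2709/5 ≈ -541.80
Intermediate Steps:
T(a) = (2 + a)/(-6 + a) (T(a) = (a + 2)/(a - 6) = (2 + a)/(-6 + a))
(73 + (-47 - T(-4)))*(-21) = (73 + (-47 - (2 - 4)/(-6 - 4)))*(-21) = (73 + (-47 - (-2)/(-10)))*(-21) = (73 + (-47 - (-1)*(-2)/10))*(-21) = (73 + (-47 - 1*⅕))*(-21) = (73 + (-47 - ⅕))*(-21) = (73 - 236/5)*(-21) = (129/5)*(-21) = -2709/5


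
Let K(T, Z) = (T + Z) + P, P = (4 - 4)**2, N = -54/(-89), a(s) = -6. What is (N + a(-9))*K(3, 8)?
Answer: -5280/89 ≈ -59.326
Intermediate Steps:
N = 54/89 (N = -54*(-1/89) = 54/89 ≈ 0.60674)
P = 0 (P = 0**2 = 0)
K(T, Z) = T + Z (K(T, Z) = (T + Z) + 0 = T + Z)
(N + a(-9))*K(3, 8) = (54/89 - 6)*(3 + 8) = -480/89*11 = -5280/89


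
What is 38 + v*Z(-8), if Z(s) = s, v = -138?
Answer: 1142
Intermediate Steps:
38 + v*Z(-8) = 38 - 138*(-8) = 38 + 1104 = 1142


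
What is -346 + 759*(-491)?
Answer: -373015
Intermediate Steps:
-346 + 759*(-491) = -346 - 372669 = -373015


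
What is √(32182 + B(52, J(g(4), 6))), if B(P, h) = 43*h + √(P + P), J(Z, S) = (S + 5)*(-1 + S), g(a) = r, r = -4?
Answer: √(34547 + 2*√26) ≈ 185.90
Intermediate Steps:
g(a) = -4
J(Z, S) = (-1 + S)*(5 + S) (J(Z, S) = (5 + S)*(-1 + S) = (-1 + S)*(5 + S))
B(P, h) = 43*h + √2*√P (B(P, h) = 43*h + √(2*P) = 43*h + √2*√P)
√(32182 + B(52, J(g(4), 6))) = √(32182 + (43*(-5 + 6² + 4*6) + √2*√52)) = √(32182 + (43*(-5 + 36 + 24) + √2*(2*√13))) = √(32182 + (43*55 + 2*√26)) = √(32182 + (2365 + 2*√26)) = √(34547 + 2*√26)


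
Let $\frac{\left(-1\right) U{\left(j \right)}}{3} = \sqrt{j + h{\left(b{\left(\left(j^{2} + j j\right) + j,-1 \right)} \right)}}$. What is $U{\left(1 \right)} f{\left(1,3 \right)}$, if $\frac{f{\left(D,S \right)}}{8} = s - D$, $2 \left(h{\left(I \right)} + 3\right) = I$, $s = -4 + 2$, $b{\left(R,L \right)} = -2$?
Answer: $72 i \sqrt{3} \approx 124.71 i$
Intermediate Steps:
$s = -2$
$h{\left(I \right)} = -3 + \frac{I}{2}$
$f{\left(D,S \right)} = -16 - 8 D$ ($f{\left(D,S \right)} = 8 \left(-2 - D\right) = -16 - 8 D$)
$U{\left(j \right)} = - 3 \sqrt{-4 + j}$ ($U{\left(j \right)} = - 3 \sqrt{j + \left(-3 + \frac{1}{2} \left(-2\right)\right)} = - 3 \sqrt{j - 4} = - 3 \sqrt{-4 + j}$)
$U{\left(1 \right)} f{\left(1,3 \right)} = - 3 \sqrt{-4 + 1} \left(-16 - 8\right) = - 3 \sqrt{-3} \left(-16 - 8\right) = - 3 i \sqrt{3} \left(-24\right) = 72 i \sqrt{3}$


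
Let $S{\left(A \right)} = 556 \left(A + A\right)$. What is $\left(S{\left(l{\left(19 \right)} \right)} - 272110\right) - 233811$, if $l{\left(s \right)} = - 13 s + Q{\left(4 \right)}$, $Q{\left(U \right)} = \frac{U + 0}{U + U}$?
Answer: $-780029$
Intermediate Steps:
$Q{\left(U \right)} = \frac{1}{2}$ ($Q{\left(U \right)} = \frac{U}{2 U} = U \frac{1}{2 U} = \frac{1}{2}$)
$l{\left(s \right)} = \frac{1}{2} - 13 s$ ($l{\left(s \right)} = - 13 s + \frac{1}{2} = \frac{1}{2} - 13 s$)
$S{\left(A \right)} = 1112 A$ ($S{\left(A \right)} = 556 \cdot 2 A = 1112 A$)
$\left(S{\left(l{\left(19 \right)} \right)} - 272110\right) - 233811 = \left(1112 \left(\frac{1}{2} - 247\right) - 272110\right) - 233811 = \left(1112 \left(- \frac{493}{2}\right) - 272110\right) - 233811 = \left(-274108 - 272110\right) - 233811 = -546218 - 233811 = -780029$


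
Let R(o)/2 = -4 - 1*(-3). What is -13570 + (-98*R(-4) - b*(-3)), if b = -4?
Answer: -13386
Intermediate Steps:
R(o) = -2 (R(o) = 2*(-4 - 1*(-3)) = 2*(-4 + 3) = 2*(-1) = -2)
-13570 + (-98*R(-4) - b*(-3)) = -13570 + (-98*(-2) - 1*(-4)*(-3)) = -13570 + (196 + 4*(-3)) = -13570 + (196 - 12) = -13570 + 184 = -13386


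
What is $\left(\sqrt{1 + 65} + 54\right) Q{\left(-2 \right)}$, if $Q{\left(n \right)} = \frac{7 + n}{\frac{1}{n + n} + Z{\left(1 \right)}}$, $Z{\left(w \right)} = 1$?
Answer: $360 + \frac{20 \sqrt{66}}{3} \approx 414.16$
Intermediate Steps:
$Q{\left(n \right)} = \frac{7 + n}{1 + \frac{1}{2 n}}$ ($Q{\left(n \right)} = \frac{7 + n}{\frac{1}{n + n} + 1} = \frac{7 + n}{\frac{1}{2 n} + 1} = \frac{7 + n}{1 + \frac{1}{2 n}}$)
$\left(\sqrt{1 + 65} + 54\right) Q{\left(-2 \right)} = \left(\sqrt{1 + 65} + 54\right) 2 \left(-2\right) \frac{1}{1 + 2 \left(-2\right)} \left(7 - 2\right) = \left(\sqrt{66} + 54\right) 2 \left(-2\right) \frac{1}{1 - 4} \cdot 5 = \left(54 + \sqrt{66}\right) 2 \left(-2\right) \frac{1}{-3} \cdot 5 = \left(54 + \sqrt{66}\right) 2 \left(-2\right) \left(- \frac{1}{3}\right) 5 = \left(54 + \sqrt{66}\right) \frac{20}{3} = 360 + \frac{20 \sqrt{66}}{3}$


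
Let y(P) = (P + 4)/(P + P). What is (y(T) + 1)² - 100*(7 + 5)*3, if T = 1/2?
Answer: -14279/4 ≈ -3569.8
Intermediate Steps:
T = ½ ≈ 0.50000
y(P) = (4 + P)/(2*P) (y(P) = (4 + P)/((2*P)) = (4 + P)*(1/(2*P)) = (4 + P)/(2*P))
(y(T) + 1)² - 100*(7 + 5)*3 = ((4 + ½)/(2*(½)) + 1)² - 100*(7 + 5)*3 = ((½)*2*(9/2) + 1)² - 1200*3 = (9/2 + 1)² - 100*36 = (11/2)² - 3600 = 121/4 - 3600 = -14279/4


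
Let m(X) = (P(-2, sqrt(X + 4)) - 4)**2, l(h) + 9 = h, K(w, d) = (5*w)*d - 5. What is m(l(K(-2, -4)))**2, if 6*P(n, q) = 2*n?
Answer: 38416/81 ≈ 474.27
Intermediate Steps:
K(w, d) = -5 + 5*d*w (K(w, d) = 5*d*w - 5 = -5 + 5*d*w)
l(h) = -9 + h
P(n, q) = n/3 (P(n, q) = (2*n)/6 = n/3)
m(X) = 196/9 (m(X) = ((1/3)*(-2) - 4)**2 = (-2/3 - 4)**2 = (-14/3)**2 = 196/9)
m(l(K(-2, -4)))**2 = (196/9)**2 = 38416/81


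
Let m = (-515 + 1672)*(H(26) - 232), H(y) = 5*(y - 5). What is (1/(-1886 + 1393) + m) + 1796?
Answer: -71555500/493 ≈ -1.4514e+5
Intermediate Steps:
H(y) = -25 + 5*y (H(y) = 5*(-5 + y) = -25 + 5*y)
m = -146939 (m = (-515 + 1672)*((-25 + 5*26) - 232) = 1157*((-25 + 130) - 232) = 1157*(105 - 232) = 1157*(-127) = -146939)
(1/(-1886 + 1393) + m) + 1796 = (1/(-1886 + 1393) - 146939) + 1796 = (1/(-493) - 146939) + 1796 = (-1/493 - 146939) + 1796 = -72440928/493 + 1796 = -71555500/493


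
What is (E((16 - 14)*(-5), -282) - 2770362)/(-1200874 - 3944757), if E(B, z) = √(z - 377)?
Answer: 2770362/5145631 - I*√659/5145631 ≈ 0.53839 - 4.9889e-6*I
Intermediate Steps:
E(B, z) = √(-377 + z)
(E((16 - 14)*(-5), -282) - 2770362)/(-1200874 - 3944757) = (√(-377 - 282) - 2770362)/(-1200874 - 3944757) = (√(-659) - 2770362)/(-5145631) = (I*√659 - 2770362)*(-1/5145631) = (-2770362 + I*√659)*(-1/5145631) = 2770362/5145631 - I*√659/5145631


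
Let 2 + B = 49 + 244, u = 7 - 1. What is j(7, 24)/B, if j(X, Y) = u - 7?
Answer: -1/291 ≈ -0.0034364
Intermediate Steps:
u = 6
j(X, Y) = -1 (j(X, Y) = 6 - 7 = -1)
B = 291 (B = -2 + (49 + 244) = -2 + 293 = 291)
j(7, 24)/B = -1/291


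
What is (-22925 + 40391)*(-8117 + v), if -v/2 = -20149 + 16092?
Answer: -52398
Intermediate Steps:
v = 8114 (v = -2*(-20149 + 16092) = -2*(-4057) = 8114)
(-22925 + 40391)*(-8117 + v) = (-22925 + 40391)*(-8117 + 8114) = 17466*(-3) = -52398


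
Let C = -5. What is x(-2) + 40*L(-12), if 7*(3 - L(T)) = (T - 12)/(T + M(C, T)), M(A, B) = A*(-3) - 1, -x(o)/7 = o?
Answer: 1418/7 ≈ 202.57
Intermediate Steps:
x(o) = -7*o
M(A, B) = -1 - 3*A (M(A, B) = -3*A - 1 = -1 - 3*A)
L(T) = 3 - (-12 + T)/(7*(14 + T)) (L(T) = 3 - (T - 12)/(7*(T + (-1 - 3*(-5)))) = 3 - (-12 + T)/(7*(T + (-1 + 15))) = 3 - (-12 + T)/(7*(T + 14)) = 3 - (-12 + T)/(7*(14 + T)))
x(-2) + 40*L(-12) = -7*(-2) + 40*(2*(153 + 10*(-12))/(7*(14 - 12))) = 14 + 40*((2/7)*(153 - 120)/2) = 14 + 40*((2/7)*(1/2)*33) = 14 + 40*(33/7) = 14 + 1320/7 = 1418/7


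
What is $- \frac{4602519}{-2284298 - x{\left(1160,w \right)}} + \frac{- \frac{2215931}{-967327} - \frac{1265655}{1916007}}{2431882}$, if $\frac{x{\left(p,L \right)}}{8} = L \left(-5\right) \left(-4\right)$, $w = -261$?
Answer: $\frac{3457461725288305762286613}{1684618090669154366256854} \approx 2.0524$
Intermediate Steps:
$x{\left(p,L \right)} = 160 L$ ($x{\left(p,L \right)} = 8 L \left(-5\right) \left(-4\right) = 8 - 5 L \left(-4\right) = 8 \cdot 20 L = 160 L$)
$- \frac{4602519}{-2284298 - x{\left(1160,w \right)}} + \frac{- \frac{2215931}{-967327} - \frac{1265655}{1916007}}{2431882} = - \frac{4602519}{-2284298 - 160 \left(-261\right)} + \frac{- \frac{2215931}{-967327} - \frac{1265655}{1916007}}{2431882} = - \frac{4602519}{-2284298 - -41760} + \left(\left(-2215931\right) \left(- \frac{1}{967327}\right) - \frac{421885}{638669}\right) \frac{1}{2431882} = - \frac{4602519}{-2284298 + 41760} + \left(\frac{2215931}{967327} - \frac{421885}{638669}\right) \frac{1}{2431882} = - \frac{4602519}{-2242538} + \frac{1007145684444}{617801767763} \cdot \frac{1}{2431882} = \left(-4602519\right) \left(- \frac{1}{2242538}\right) + \frac{503572842222}{751210499295509983} = \frac{4602519}{2242538} + \frac{503572842222}{751210499295509983} = \frac{3457461725288305762286613}{1684618090669154366256854}$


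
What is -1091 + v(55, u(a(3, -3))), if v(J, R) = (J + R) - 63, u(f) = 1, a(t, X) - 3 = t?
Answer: -1098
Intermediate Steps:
a(t, X) = 3 + t
v(J, R) = -63 + J + R
-1091 + v(55, u(a(3, -3))) = -1091 + (-63 + 55 + 1) = -1091 - 7 = -1098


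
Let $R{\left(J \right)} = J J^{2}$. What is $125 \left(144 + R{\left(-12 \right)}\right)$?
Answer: $-198000$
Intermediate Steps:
$R{\left(J \right)} = J^{3}$
$125 \left(144 + R{\left(-12 \right)}\right) = 125 \left(144 + \left(-12\right)^{3}\right) = 125 \left(144 - 1728\right) = 125 \left(-1584\right) = -198000$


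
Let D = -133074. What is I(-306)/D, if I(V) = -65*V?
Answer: -1105/7393 ≈ -0.14947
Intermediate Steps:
I(-306)/D = -65*(-306)/(-133074) = 19890*(-1/133074) = -1105/7393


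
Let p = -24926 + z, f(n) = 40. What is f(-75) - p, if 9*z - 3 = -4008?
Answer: 25411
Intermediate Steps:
z = -445 (z = 1/3 + (1/9)*(-4008) = 1/3 - 1336/3 = -445)
p = -25371 (p = -24926 - 445 = -25371)
f(-75) - p = 40 - 1*(-25371) = 40 + 25371 = 25411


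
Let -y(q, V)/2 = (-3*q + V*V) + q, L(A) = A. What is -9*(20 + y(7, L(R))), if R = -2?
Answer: -360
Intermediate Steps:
y(q, V) = -2*V**2 + 4*q (y(q, V) = -2*((-3*q + V*V) + q) = -2*((-3*q + V**2) + q) = -2*((V**2 - 3*q) + q) = -2*(V**2 - 2*q) = -2*V**2 + 4*q)
-9*(20 + y(7, L(R))) = -9*(20 + (-2*(-2)**2 + 4*7)) = -9*(20 + (-2*4 + 28)) = -9*(20 + (-8 + 28)) = -9*(20 + 20) = -9*40 = -360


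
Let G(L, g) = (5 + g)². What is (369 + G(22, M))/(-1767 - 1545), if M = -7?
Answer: -373/3312 ≈ -0.11262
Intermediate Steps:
(369 + G(22, M))/(-1767 - 1545) = (369 + (5 - 7)²)/(-1767 - 1545) = (369 + (-2)²)/(-3312) = (369 + 4)*(-1/3312) = 373*(-1/3312) = -373/3312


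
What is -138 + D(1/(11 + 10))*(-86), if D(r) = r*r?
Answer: -60944/441 ≈ -138.20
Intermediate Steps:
D(r) = r²
-138 + D(1/(11 + 10))*(-86) = -138 + (1/(11 + 10))²*(-86) = -138 + (1/21)²*(-86) = -138 + (1/441)*(-86) = -138 - 86/441 = -60944/441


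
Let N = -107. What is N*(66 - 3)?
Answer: -6741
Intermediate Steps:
N*(66 - 3) = -107*(66 - 3) = -107*63 = -6741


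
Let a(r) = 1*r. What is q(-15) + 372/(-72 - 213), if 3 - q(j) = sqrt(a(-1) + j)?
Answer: 161/95 - 4*I ≈ 1.6947 - 4.0*I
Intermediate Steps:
a(r) = r
q(j) = 3 - sqrt(-1 + j)
q(-15) + 372/(-72 - 213) = (3 - sqrt(-1 - 15)) + 372/(-72 - 213) = (3 - sqrt(-16)) + 372/(-285) = (3 - 4*I) - 1/285*372 = (3 - 4*I) - 124/95 = 161/95 - 4*I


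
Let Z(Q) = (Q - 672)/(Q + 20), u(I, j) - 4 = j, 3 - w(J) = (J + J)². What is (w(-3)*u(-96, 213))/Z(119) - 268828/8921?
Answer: 1247302025/704759 ≈ 1769.8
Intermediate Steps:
w(J) = 3 - 4*J² (w(J) = 3 - (J + J)² = 3 - (2*J)² = 3 - 4*J²)
u(I, j) = 4 + j
Z(Q) = (-672 + Q)/(20 + Q)
(w(-3)*u(-96, 213))/Z(119) - 268828/8921 = ((3 - 4*(-3)²)*(4 + 213))/(((-672 + 119)/(20 + 119))) - 268828/8921 = ((3 - 4*9)*217)/((-553/139)) - 268828*1/8921 = ((3 - 36)*217)/(((1/139)*(-553))) - 268828/8921 = (-33*217)/(-553/139) - 268828/8921 = -7161*(-139/553) - 268828/8921 = 142197/79 - 268828/8921 = 1247302025/704759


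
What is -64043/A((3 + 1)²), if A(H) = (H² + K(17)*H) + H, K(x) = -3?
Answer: -9149/32 ≈ -285.91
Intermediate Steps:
A(H) = H² - 2*H (A(H) = (H² - 3*H) + H = H² - 2*H)
-64043/A((3 + 1)²) = -64043*1/((-2 + (3 + 1)²)*(3 + 1)²) = -64043*1/(16*(-2 + 4²)) = -64043*1/(16*(-2 + 16)) = -64043/(16*14) = -64043/224 = -64043*1/224 = -9149/32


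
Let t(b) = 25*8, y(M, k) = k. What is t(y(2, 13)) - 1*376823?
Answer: -376623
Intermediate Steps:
t(b) = 200
t(y(2, 13)) - 1*376823 = 200 - 1*376823 = 200 - 376823 = -376623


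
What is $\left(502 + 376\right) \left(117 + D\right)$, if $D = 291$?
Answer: $358224$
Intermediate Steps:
$\left(502 + 376\right) \left(117 + D\right) = \left(502 + 376\right) \left(117 + 291\right) = 878 \cdot 408 = 358224$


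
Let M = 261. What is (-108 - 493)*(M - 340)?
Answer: 47479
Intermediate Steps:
(-108 - 493)*(M - 340) = (-108 - 493)*(261 - 340) = -601*(-79) = 47479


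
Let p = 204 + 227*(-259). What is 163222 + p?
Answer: 104633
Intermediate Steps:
p = -58589 (p = 204 - 58793 = -58589)
163222 + p = 163222 - 58589 = 104633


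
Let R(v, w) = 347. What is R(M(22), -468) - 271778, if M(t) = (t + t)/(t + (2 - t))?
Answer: -271431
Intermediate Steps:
M(t) = t (M(t) = (2*t)/2 = (2*t)*(1/2) = t)
R(M(22), -468) - 271778 = 347 - 271778 = -271431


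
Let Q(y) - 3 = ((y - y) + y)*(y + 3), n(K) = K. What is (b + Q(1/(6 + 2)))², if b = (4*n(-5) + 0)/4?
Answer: 10609/4096 ≈ 2.5901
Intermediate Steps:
Q(y) = 3 + y*(3 + y) (Q(y) = 3 + ((y - y) + y)*(y + 3) = 3 + (0 + y)*(3 + y) = 3 + y*(3 + y))
b = -5 (b = (4*(-5) + 0)/4 = (-20 + 0)*(¼) = -20*¼ = -5)
(b + Q(1/(6 + 2)))² = (-5 + (3 + (1/(6 + 2))² + 3/(6 + 2)))² = (-5 + (3 + (1/8)² + 3/8))² = (-5 + (3 + (⅛)² + 3*(⅛)))² = (-5 + (3 + 1/64 + 3/8))² = (-5 + 217/64)² = (-103/64)² = 10609/4096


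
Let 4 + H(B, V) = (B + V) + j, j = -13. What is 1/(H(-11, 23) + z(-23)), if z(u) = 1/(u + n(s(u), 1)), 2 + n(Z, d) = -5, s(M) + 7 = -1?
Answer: -30/151 ≈ -0.19868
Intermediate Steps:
s(M) = -8 (s(M) = -7 - 1 = -8)
n(Z, d) = -7 (n(Z, d) = -2 - 5 = -7)
H(B, V) = -17 + B + V (H(B, V) = -4 + ((B + V) - 13) = -4 + (-13 + B + V) = -17 + B + V)
z(u) = 1/(-7 + u) (z(u) = 1/(u - 7) = 1/(-7 + u))
1/(H(-11, 23) + z(-23)) = 1/((-17 - 11 + 23) + 1/(-7 - 23)) = 1/(-5 + 1/(-30)) = 1/(-5 - 1/30) = 1/(-151/30) = -30/151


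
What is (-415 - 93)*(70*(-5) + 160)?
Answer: 96520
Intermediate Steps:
(-415 - 93)*(70*(-5) + 160) = -508*(-350 + 160) = -508*(-190) = 96520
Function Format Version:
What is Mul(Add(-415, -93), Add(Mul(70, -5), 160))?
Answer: 96520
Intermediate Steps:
Mul(Add(-415, -93), Add(Mul(70, -5), 160)) = Mul(-508, Add(-350, 160)) = Mul(-508, -190) = 96520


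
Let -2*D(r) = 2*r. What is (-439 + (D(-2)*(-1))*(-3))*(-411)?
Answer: 177963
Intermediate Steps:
D(r) = -r
(-439 + (D(-2)*(-1))*(-3))*(-411) = (-439 + (-1*(-2)*(-1))*(-3))*(-411) = (-439 + (2*(-1))*(-3))*(-411) = (-439 - 2*(-3))*(-411) = (-439 + 6)*(-411) = -433*(-411) = 177963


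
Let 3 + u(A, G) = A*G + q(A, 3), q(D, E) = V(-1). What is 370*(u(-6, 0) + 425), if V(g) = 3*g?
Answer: 155030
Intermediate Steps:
q(D, E) = -3 (q(D, E) = 3*(-1) = -3)
u(A, G) = -6 + A*G (u(A, G) = -3 + (A*G - 3) = -3 + (-3 + A*G) = -6 + A*G)
370*(u(-6, 0) + 425) = 370*((-6 - 6*0) + 425) = 370*((-6 + 0) + 425) = 370*(-6 + 425) = 370*419 = 155030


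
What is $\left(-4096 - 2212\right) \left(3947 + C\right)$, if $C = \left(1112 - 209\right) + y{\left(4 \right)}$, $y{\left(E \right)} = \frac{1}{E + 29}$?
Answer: $- \frac{1009601708}{33} \approx -3.0594 \cdot 10^{7}$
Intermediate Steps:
$y{\left(E \right)} = \frac{1}{29 + E}$
$C = \frac{29800}{33}$ ($C = \left(1112 - 209\right) + \frac{1}{29 + 4} = 903 + \frac{1}{33} = \frac{29800}{33} \approx 903.03$)
$\left(-4096 - 2212\right) \left(3947 + C\right) = \left(-4096 - 2212\right) \left(3947 + \frac{29800}{33}\right) = \left(-6308\right) \frac{160051}{33} = - \frac{1009601708}{33}$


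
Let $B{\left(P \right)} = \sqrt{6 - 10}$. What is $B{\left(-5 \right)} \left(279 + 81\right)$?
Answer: $720 i \approx 720.0 i$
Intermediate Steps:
$B{\left(P \right)} = 2 i$ ($B{\left(P \right)} = \sqrt{-4} = 2 i$)
$B{\left(-5 \right)} \left(279 + 81\right) = 2 i \left(279 + 81\right) = 2 i 360 = 720 i$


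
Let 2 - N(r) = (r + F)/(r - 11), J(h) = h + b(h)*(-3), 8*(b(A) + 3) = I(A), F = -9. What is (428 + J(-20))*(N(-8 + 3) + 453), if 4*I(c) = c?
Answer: 12174183/64 ≈ 1.9022e+5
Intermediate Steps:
I(c) = c/4
b(A) = -3 + A/32 (b(A) = -3 + (A/4)/8 = -3 + A/32)
J(h) = 9 + 29*h/32 (J(h) = h + (-3 + h/32)*(-3) = h + (9 - 3*h/32) = 9 + 29*h/32)
N(r) = 2 - (-9 + r)/(-11 + r) (N(r) = 2 - (r - 9)/(r - 11) = 2 - (-9 + r)/(-11 + r))
(428 + J(-20))*(N(-8 + 3) + 453) = (428 + (9 + (29/32)*(-20)))*((-13 + (-8 + 3))/(-11 + (-8 + 3)) + 453) = (428 + (9 - 145/8))*((-13 - 5)/(-11 - 5) + 453) = (428 - 73/8)*(-18/(-16) + 453) = 3351*(-1/16*(-18) + 453)/8 = 3351*(9/8 + 453)/8 = (3351/8)*(3633/8) = 12174183/64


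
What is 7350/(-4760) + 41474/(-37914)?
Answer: -38209/14484 ≈ -2.6380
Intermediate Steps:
7350/(-4760) + 41474/(-37914) = 7350*(-1/4760) + 41474*(-1/37914) = -105/68 - 233/213 = -38209/14484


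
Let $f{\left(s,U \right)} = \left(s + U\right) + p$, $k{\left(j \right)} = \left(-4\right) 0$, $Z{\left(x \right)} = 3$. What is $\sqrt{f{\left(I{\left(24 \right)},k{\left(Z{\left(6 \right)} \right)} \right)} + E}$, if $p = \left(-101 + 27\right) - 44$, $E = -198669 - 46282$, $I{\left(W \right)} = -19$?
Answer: $12 i \sqrt{1702} \approx 495.06 i$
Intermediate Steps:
$E = -244951$ ($E = -198669 - 46282 = -244951$)
$k{\left(j \right)} = 0$
$p = -118$ ($p = -74 - 44 = -118$)
$f{\left(s,U \right)} = -118 + U + s$ ($f{\left(s,U \right)} = \left(s + U\right) - 118 = \left(U + s\right) - 118 = -118 + U + s$)
$\sqrt{f{\left(I{\left(24 \right)},k{\left(Z{\left(6 \right)} \right)} \right)} + E} = \sqrt{\left(-118 + 0 - 19\right) - 244951} = \sqrt{-137 - 244951} = \sqrt{-245088} = 12 i \sqrt{1702}$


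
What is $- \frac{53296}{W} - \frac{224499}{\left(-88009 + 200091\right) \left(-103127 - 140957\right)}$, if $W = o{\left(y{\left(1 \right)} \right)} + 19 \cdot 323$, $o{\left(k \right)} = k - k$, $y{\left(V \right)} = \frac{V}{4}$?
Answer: $- \frac{1458039832488485}{167892504263656} \approx -8.6844$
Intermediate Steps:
$y{\left(V \right)} = \frac{V}{4}$ ($y{\left(V \right)} = V \frac{1}{4} = \frac{V}{4}$)
$o{\left(k \right)} = 0$
$W = 6137$ ($W = 0 + 19 \cdot 323 = 0 + 6137 = 6137$)
$- \frac{53296}{W} - \frac{224499}{\left(-88009 + 200091\right) \left(-103127 - 140957\right)} = - \frac{53296}{6137} - \frac{224499}{\left(-88009 + 200091\right) \left(-103127 - 140957\right)} = \left(-53296\right) \frac{1}{6137} - \frac{224499}{112082 \left(-244084\right)} = - \frac{53296}{6137} - \frac{224499}{-27357422888} = - \frac{53296}{6137} - - \frac{224499}{27357422888} = - \frac{53296}{6137} + \frac{224499}{27357422888} = - \frac{1458039832488485}{167892504263656}$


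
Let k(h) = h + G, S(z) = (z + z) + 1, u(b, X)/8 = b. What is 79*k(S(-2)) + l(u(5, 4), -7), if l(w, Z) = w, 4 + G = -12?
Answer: -1461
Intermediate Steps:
G = -16 (G = -4 - 12 = -16)
u(b, X) = 8*b
S(z) = 1 + 2*z (S(z) = 2*z + 1 = 1 + 2*z)
k(h) = -16 + h (k(h) = h - 16 = -16 + h)
79*k(S(-2)) + l(u(5, 4), -7) = 79*(-16 + (1 + 2*(-2))) + 8*5 = 79*(-16 + (1 - 4)) + 40 = 79*(-16 - 3) + 40 = 79*(-19) + 40 = -1501 + 40 = -1461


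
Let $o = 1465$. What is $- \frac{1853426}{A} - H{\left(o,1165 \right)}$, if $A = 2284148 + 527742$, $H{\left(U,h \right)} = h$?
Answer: $- \frac{1638852638}{1405945} \approx -1165.7$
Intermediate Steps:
$A = 2811890$
$- \frac{1853426}{A} - H{\left(o,1165 \right)} = - \frac{1853426}{2811890} - 1165 = \left(-1853426\right) \frac{1}{2811890} - 1165 = - \frac{926713}{1405945} - 1165 = - \frac{1638852638}{1405945}$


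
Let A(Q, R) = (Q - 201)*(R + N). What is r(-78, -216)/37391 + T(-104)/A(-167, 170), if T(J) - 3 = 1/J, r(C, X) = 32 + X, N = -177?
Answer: -37665735/10017198464 ≈ -0.0037601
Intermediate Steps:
A(Q, R) = (-201 + Q)*(-177 + R) (A(Q, R) = (Q - 201)*(R - 177) = (-201 + Q)*(-177 + R))
T(J) = 3 + 1/J
r(-78, -216)/37391 + T(-104)/A(-167, 170) = (32 - 216)/37391 + (3 + 1/(-104))/(35577 - 201*170 - 177*(-167) - 167*170) = -184*1/37391 + (3 - 1/104)/(35577 - 34170 + 29559 - 28390) = -184/37391 + (311/104)/2576 = -184/37391 + (311/104)*(1/2576) = -184/37391 + 311/267904 = -37665735/10017198464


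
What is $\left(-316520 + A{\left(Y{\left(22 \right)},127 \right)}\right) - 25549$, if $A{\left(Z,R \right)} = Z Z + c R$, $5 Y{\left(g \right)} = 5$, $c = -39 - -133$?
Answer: $-330130$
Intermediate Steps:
$c = 94$ ($c = -39 + 133 = 94$)
$Y{\left(g \right)} = 1$ ($Y{\left(g \right)} = \frac{1}{5} \cdot 5 = 1$)
$A{\left(Z,R \right)} = Z^{2} + 94 R$ ($A{\left(Z,R \right)} = Z Z + 94 R = Z^{2} + 94 R$)
$\left(-316520 + A{\left(Y{\left(22 \right)},127 \right)}\right) - 25549 = \left(-316520 + \left(1^{2} + 94 \cdot 127\right)\right) - 25549 = \left(-316520 + \left(1 + 11938\right)\right) - 25549 = \left(-316520 + 11939\right) - 25549 = -304581 - 25549 = -330130$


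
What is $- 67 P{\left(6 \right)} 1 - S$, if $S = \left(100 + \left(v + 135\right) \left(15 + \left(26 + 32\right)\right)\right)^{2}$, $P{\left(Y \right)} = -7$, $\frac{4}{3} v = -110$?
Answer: $- \frac{61856349}{4} \approx -1.5464 \cdot 10^{7}$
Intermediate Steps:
$v = - \frac{165}{2}$ ($v = \frac{3}{4} \left(-110\right) = - \frac{165}{2} \approx -82.5$)
$S = \frac{61858225}{4}$ ($S = \left(100 + \left(- \frac{165}{2} + 135\right) \left(15 + \left(26 + 32\right)\right)\right)^{2} = \left(100 + \frac{105 \left(15 + 58\right)}{2}\right)^{2} = \left(100 + \frac{105}{2} \cdot 73\right)^{2} = \left(100 + \frac{7665}{2}\right)^{2} = \left(\frac{7865}{2}\right)^{2} = \frac{61858225}{4} \approx 1.5465 \cdot 10^{7}$)
$- 67 P{\left(6 \right)} 1 - S = \left(-67\right) \left(-7\right) 1 - \frac{61858225}{4} = 469 \cdot 1 - \frac{61858225}{4} = 469 - \frac{61858225}{4} = - \frac{61856349}{4}$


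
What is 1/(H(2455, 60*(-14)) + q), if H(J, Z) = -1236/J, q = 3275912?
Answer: 2455/8042362724 ≈ 3.0526e-7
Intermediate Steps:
1/(H(2455, 60*(-14)) + q) = 1/(-1236/2455 + 3275912) = 1/(8042362724/2455) = 2455/8042362724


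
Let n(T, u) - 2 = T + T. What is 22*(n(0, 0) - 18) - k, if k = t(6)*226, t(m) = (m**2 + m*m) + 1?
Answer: -16850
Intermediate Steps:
t(m) = 1 + 2*m**2 (t(m) = (m**2 + m**2) + 1 = 2*m**2 + 1 = 1 + 2*m**2)
n(T, u) = 2 + 2*T (n(T, u) = 2 + (T + T) = 2 + 2*T)
k = 16498 (k = (1 + 2*6**2)*226 = (1 + 2*36)*226 = (1 + 72)*226 = 73*226 = 16498)
22*(n(0, 0) - 18) - k = 22*((2 + 2*0) - 18) - 1*16498 = 22*((2 + 0) - 18) - 16498 = 22*(2 - 18) - 16498 = 22*(-16) - 16498 = -352 - 16498 = -16850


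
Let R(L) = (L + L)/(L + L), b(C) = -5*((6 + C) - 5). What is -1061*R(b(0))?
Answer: -1061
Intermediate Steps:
b(C) = -5 - 5*C (b(C) = -5*(1 + C) = -5 - 5*C)
R(L) = 1 (R(L) = (2*L)/((2*L)) = (2*L)*(1/(2*L)) = 1)
-1061*R(b(0)) = -1061*1 = -1061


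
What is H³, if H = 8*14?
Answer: 1404928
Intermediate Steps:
H = 112
H³ = 112³ = 1404928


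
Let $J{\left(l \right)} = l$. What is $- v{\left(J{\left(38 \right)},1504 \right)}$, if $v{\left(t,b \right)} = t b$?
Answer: $-57152$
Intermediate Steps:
$v{\left(t,b \right)} = b t$
$- v{\left(J{\left(38 \right)},1504 \right)} = - 1504 \cdot 38 = \left(-1\right) 57152 = -57152$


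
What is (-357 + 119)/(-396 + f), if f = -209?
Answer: 238/605 ≈ 0.39339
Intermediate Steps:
(-357 + 119)/(-396 + f) = (-357 + 119)/(-396 - 209) = -238/(-605) = -238*(-1/605) = 238/605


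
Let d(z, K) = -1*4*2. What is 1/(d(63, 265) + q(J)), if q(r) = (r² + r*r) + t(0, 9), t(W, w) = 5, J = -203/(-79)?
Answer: 6241/63695 ≈ 0.097983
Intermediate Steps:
J = 203/79 (J = -203*(-1)/79 = -1*(-203/79) = 203/79 ≈ 2.5696)
d(z, K) = -8 (d(z, K) = -4*2 = -8)
q(r) = 5 + 2*r² (q(r) = (r² + r*r) + 5 = (r² + r²) + 5 = 2*r² + 5 = 5 + 2*r²)
1/(d(63, 265) + q(J)) = 1/(-8 + (5 + 2*(203/79)²)) = 1/(-8 + (5 + 2*(41209/6241))) = 1/(-8 + (5 + 82418/6241)) = 1/(-8 + 113623/6241) = 1/(63695/6241) = 6241/63695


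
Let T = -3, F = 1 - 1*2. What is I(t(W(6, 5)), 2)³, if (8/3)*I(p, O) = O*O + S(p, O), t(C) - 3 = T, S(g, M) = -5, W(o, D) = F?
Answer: -27/512 ≈ -0.052734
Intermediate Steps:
F = -1 (F = 1 - 2 = -1)
W(o, D) = -1
t(C) = 0 (t(C) = 3 - 3 = 0)
I(p, O) = -15/8 + 3*O²/8 (I(p, O) = 3*(O*O - 5)/8 = 3*(O² - 5)/8 = 3*(-5 + O²)/8 = -15/8 + 3*O²/8)
I(t(W(6, 5)), 2)³ = (-15/8 + (3/8)*2²)³ = (-15/8 + (3/8)*4)³ = (-15/8 + 3/2)³ = (-3/8)³ = -27/512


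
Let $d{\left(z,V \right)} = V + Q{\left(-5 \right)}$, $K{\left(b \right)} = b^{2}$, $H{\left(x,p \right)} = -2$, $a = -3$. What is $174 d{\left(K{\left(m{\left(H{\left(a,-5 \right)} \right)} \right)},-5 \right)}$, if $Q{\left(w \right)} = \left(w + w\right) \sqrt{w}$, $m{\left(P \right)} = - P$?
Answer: $-870 - 1740 i \sqrt{5} \approx -870.0 - 3890.8 i$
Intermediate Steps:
$Q{\left(w \right)} = 2 w^{\frac{3}{2}}$ ($Q{\left(w \right)} = 2 w \sqrt{w} = 2 w^{\frac{3}{2}}$)
$d{\left(z,V \right)} = V - 10 i \sqrt{5}$ ($d{\left(z,V \right)} = V + 2 \left(-5\right)^{\frac{3}{2}} = V + 2 \left(- 5 i \sqrt{5}\right) = V - 10 i \sqrt{5}$)
$174 d{\left(K{\left(m{\left(H{\left(a,-5 \right)} \right)} \right)},-5 \right)} = 174 \left(-5 - 10 i \sqrt{5}\right) = -870 - 1740 i \sqrt{5}$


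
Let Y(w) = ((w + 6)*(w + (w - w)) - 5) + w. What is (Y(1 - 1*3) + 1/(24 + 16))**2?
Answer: 358801/1600 ≈ 224.25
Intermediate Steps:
Y(w) = -5 + w + w*(6 + w) (Y(w) = ((6 + w)*(w + 0) - 5) + w = ((6 + w)*w - 5) + w = (w*(6 + w) - 5) + w = (-5 + w*(6 + w)) + w = -5 + w + w*(6 + w))
(Y(1 - 1*3) + 1/(24 + 16))**2 = ((-5 + (1 - 1*3)**2 + 7*(1 - 1*3)) + 1/(24 + 16))**2 = ((-5 + (1 - 3)**2 + 7*(1 - 3)) + 1/40)**2 = ((-5 + (-2)**2 + 7*(-2)) + 1/40)**2 = ((-5 + 4 - 14) + 1/40)**2 = (-15 + 1/40)**2 = (-599/40)**2 = 358801/1600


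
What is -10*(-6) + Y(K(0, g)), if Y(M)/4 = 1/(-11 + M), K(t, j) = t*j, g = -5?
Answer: 656/11 ≈ 59.636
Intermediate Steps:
K(t, j) = j*t
Y(M) = 4/(-11 + M)
-10*(-6) + Y(K(0, g)) = -10*(-6) + 4/(-11 - 5*0) = 60 + 4/(-11 + 0) = 60 + 4/(-11) = 60 + 4*(-1/11) = 60 - 4/11 = 656/11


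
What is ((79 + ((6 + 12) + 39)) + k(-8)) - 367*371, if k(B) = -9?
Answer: -136030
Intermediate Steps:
((79 + ((6 + 12) + 39)) + k(-8)) - 367*371 = ((79 + ((6 + 12) + 39)) - 9) - 367*371 = ((79 + (18 + 39)) - 9) - 136157 = ((79 + 57) - 9) - 136157 = (136 - 9) - 136157 = 127 - 136157 = -136030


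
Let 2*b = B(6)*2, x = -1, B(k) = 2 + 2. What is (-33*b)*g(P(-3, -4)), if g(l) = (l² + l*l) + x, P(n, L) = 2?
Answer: -924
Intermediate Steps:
B(k) = 4
g(l) = -1 + 2*l² (g(l) = (l² + l*l) - 1 = (l² + l²) - 1 = 2*l² - 1 = -1 + 2*l²)
b = 4 (b = (4*2)/2 = (½)*8 = 4)
(-33*b)*g(P(-3, -4)) = (-33*4)*(-1 + 2*2²) = -132*(-1 + 2*4) = -132*(-1 + 8) = -132*7 = -924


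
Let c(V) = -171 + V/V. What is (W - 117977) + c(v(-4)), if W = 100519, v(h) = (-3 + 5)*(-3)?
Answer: -17628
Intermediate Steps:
v(h) = -6 (v(h) = 2*(-3) = -6)
c(V) = -170 (c(V) = -171 + 1 = -170)
(W - 117977) + c(v(-4)) = (100519 - 117977) - 170 = -17458 - 170 = -17628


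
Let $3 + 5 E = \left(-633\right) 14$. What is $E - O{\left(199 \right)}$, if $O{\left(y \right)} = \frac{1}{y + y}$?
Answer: $- \frac{705655}{398} \approx -1773.0$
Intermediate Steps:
$O{\left(y \right)} = \frac{1}{2 y}$
$E = -1773$ ($E = - \frac{3}{5} + \frac{\left(-633\right) 14}{5} = - \frac{3}{5} + \frac{1}{5} \left(-8862\right) = - \frac{3}{5} - \frac{8862}{5} = -1773$)
$E - O{\left(199 \right)} = -1773 - \frac{1}{2 \cdot 199} = -1773 - \frac{1}{2} \cdot \frac{1}{199} = -1773 - \frac{1}{398} = - \frac{705655}{398}$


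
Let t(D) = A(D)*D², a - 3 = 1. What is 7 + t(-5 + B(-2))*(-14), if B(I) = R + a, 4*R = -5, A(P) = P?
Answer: 5327/32 ≈ 166.47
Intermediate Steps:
a = 4 (a = 3 + 1 = 4)
R = -5/4 (R = (¼)*(-5) = -5/4 ≈ -1.2500)
B(I) = 11/4 (B(I) = -5/4 + 4 = 11/4)
t(D) = D³ (t(D) = D*D² = D³)
7 + t(-5 + B(-2))*(-14) = 7 + (-5 + 11/4)³*(-14) = 7 + (-9/4)³*(-14) = 7 - 729/64*(-14) = 7 + 5103/32 = 5327/32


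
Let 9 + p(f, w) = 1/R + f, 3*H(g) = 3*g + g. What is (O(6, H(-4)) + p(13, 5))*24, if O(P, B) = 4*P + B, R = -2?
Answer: 532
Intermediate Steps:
H(g) = 4*g/3 (H(g) = (3*g + g)/3 = (4*g)/3 = 4*g/3)
O(P, B) = B + 4*P
p(f, w) = -19/2 + f (p(f, w) = -9 + (1/(-2) + f) = -9 + (-1/2 + f) = -19/2 + f)
(O(6, H(-4)) + p(13, 5))*24 = (((4/3)*(-4) + 4*6) + (-19/2 + 13))*24 = ((-16/3 + 24) + 7/2)*24 = (56/3 + 7/2)*24 = (133/6)*24 = 532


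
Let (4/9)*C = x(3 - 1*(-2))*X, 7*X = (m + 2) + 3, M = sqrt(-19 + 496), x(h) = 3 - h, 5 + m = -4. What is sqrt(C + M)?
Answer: sqrt(126 + 147*sqrt(53))/7 ≈ 4.9408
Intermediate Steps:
m = -9 (m = -5 - 4 = -9)
M = 3*sqrt(53) (M = sqrt(477) = 3*sqrt(53) ≈ 21.840)
X = -4/7 (X = ((-9 + 2) + 3)/7 = (-7 + 3)/7 = (1/7)*(-4) = -4/7 ≈ -0.57143)
C = 18/7 (C = 9*((3 - (3 - 1*(-2)))*(-4/7))/4 = 9*((3 - (3 + 2))*(-4/7))/4 = 9*((3 - 1*5)*(-4/7))/4 = 9*((3 - 5)*(-4/7))/4 = 9*(-2*(-4/7))/4 = (9/4)*(8/7) = 18/7 ≈ 2.5714)
sqrt(C + M) = sqrt(18/7 + 3*sqrt(53))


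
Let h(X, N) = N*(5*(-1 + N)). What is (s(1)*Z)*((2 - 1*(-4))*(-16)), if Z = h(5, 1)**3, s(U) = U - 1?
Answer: 0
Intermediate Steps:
s(U) = -1 + U
h(X, N) = N*(-5 + 5*N)
Z = 0 (Z = (5*1*(-1 + 1))**3 = (5*1*0)**3 = 0**3 = 0)
(s(1)*Z)*((2 - 1*(-4))*(-16)) = ((-1 + 1)*0)*((2 - 1*(-4))*(-16)) = (0*0)*((2 + 4)*(-16)) = 0*(6*(-16)) = 0*(-96) = 0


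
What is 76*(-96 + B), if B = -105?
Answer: -15276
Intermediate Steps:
76*(-96 + B) = 76*(-96 - 105) = 76*(-201) = -15276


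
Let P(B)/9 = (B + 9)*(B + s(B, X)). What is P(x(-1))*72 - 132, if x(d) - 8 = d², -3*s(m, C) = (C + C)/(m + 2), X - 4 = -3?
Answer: 1145508/11 ≈ 1.0414e+5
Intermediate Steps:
X = 1 (X = 4 - 3 = 1)
s(m, C) = -2*C/(3*(2 + m)) (s(m, C) = -(C + C)/(3*(m + 2)) = -2*C/(3*(2 + m)))
x(d) = 8 + d²
P(B) = 9*(9 + B)*(B - 2/(6 + 3*B)) (P(B) = 9*((B + 9)*(B - 2*1/(6 + 3*B))) = 9*((9 + B)*(B - 2/(6 + 3*B))) = 9*(9 + B)*(B - 2/(6 + 3*B)))
P(x(-1))*72 - 132 = (3*(-18 - 2*(8 + (-1)²) + 3*(8 + (-1)²)*(2 + (8 + (-1)²))*(9 + (8 + (-1)²)))/(2 + (8 + (-1)²)))*72 - 132 = (3*(-18 - 2*(8 + 1) + 3*(8 + 1)*(2 + (8 + 1))*(9 + (8 + 1)))/(2 + (8 + 1)))*72 - 132 = (3*(-18 - 2*9 + 3*9*(2 + 9)*(9 + 9))/(2 + 9))*72 - 132 = (3*(-18 - 18 + 3*9*11*18)/11)*72 - 132 = (3*(1/11)*(-18 - 18 + 5346))*72 - 132 = (3*(1/11)*5310)*72 - 132 = (15930/11)*72 - 132 = 1146960/11 - 132 = 1145508/11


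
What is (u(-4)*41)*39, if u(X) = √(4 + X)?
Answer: 0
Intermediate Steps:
(u(-4)*41)*39 = (√(4 - 4)*41)*39 = (√0*41)*39 = (0*41)*39 = 0*39 = 0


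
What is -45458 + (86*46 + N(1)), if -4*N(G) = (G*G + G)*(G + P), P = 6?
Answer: -83011/2 ≈ -41506.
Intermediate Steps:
N(G) = -(6 + G)*(G + G²)/4 (N(G) = -(G*G + G)*(G + 6)/4 = -(G² + G)*(6 + G)/4 = -(G + G²)*(6 + G)/4 = -(6 + G)*(G + G²)/4)
-45458 + (86*46 + N(1)) = -45458 + (86*46 - ¼*1*(6 + 1² + 7*1)) = -45458 + (3956 - ¼*1*(6 + 1 + 7)) = -45458 + (3956 - ¼*1*14) = -45458 + (3956 - 7/2) = -45458 + 7905/2 = -83011/2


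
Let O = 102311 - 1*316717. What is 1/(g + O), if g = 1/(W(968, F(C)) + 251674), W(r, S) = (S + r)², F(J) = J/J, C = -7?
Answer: -1190635/255279287809 ≈ -4.6640e-6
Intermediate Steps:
F(J) = 1
O = -214406 (O = 102311 - 316717 = -214406)
g = 1/1190635 (g = 1/((1 + 968)² + 251674) = 1/(969² + 251674) = 1/(938961 + 251674) = 1/1190635 ≈ 8.3989e-7)
1/(g + O) = 1/(1/1190635 - 214406) = 1/(-255279287809/1190635) = -1190635/255279287809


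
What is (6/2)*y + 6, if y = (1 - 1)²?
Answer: 6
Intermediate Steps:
y = 0 (y = 0² = 0)
(6/2)*y + 6 = (6/2)*0 + 6 = (6*(½))*0 + 6 = 3*0 + 6 = 0 + 6 = 6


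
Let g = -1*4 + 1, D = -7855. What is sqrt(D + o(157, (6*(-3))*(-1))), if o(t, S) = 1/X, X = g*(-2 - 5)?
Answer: I*sqrt(3464034)/21 ≈ 88.628*I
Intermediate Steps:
g = -3 (g = -4 + 1 = -3)
X = 21 (X = -3*(-2 - 5) = -3*(-7) = 21)
o(t, S) = 1/21
sqrt(D + o(157, (6*(-3))*(-1))) = sqrt(-7855 + 1/21) = sqrt(-164954/21) = I*sqrt(3464034)/21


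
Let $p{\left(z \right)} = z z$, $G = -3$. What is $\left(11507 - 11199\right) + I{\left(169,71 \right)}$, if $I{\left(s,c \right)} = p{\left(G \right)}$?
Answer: $317$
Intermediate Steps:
$p{\left(z \right)} = z^{2}$
$I{\left(s,c \right)} = 9$ ($I{\left(s,c \right)} = \left(-3\right)^{2} = 9$)
$\left(11507 - 11199\right) + I{\left(169,71 \right)} = \left(11507 - 11199\right) + 9 = 308 + 9 = 317$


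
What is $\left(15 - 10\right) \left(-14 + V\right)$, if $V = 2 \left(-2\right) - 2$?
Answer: $-100$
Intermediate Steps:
$V = -6$ ($V = -4 - 2 = -6$)
$\left(15 - 10\right) \left(-14 + V\right) = \left(15 - 10\right) \left(-14 - 6\right) = 5 \left(-20\right) = -100$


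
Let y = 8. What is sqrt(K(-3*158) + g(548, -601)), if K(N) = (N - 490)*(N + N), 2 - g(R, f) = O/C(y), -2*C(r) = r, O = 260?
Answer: sqrt(913939) ≈ 956.00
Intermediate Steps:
C(r) = -r/2
g(R, f) = 67 (g(R, f) = 2 - 260/((-1/2*8)) = 2 - 260/(-4) = 2 - 260*(-1)/4 = 2 - 1*(-65) = 2 + 65 = 67)
K(N) = 2*N*(-490 + N) (K(N) = (-490 + N)*(2*N) = 2*N*(-490 + N))
sqrt(K(-3*158) + g(548, -601)) = sqrt(2*(-3*158)*(-490 - 3*158) + 67) = sqrt(2*(-474)*(-490 - 474) + 67) = sqrt(2*(-474)*(-964) + 67) = sqrt(913872 + 67) = sqrt(913939)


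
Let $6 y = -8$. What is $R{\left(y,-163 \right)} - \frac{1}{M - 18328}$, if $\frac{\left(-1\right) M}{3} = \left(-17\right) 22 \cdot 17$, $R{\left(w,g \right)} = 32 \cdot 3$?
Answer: $\frac{71615}{746} \approx 95.999$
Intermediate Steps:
$y = - \frac{4}{3}$ ($y = \frac{1}{6} \left(-8\right) = - \frac{4}{3} \approx -1.3333$)
$R{\left(w,g \right)} = 96$
$M = 19074$ ($M = - 3 \left(-17\right) 22 \cdot 17 = - 3 \left(\left(-374\right) 17\right) = \left(-3\right) \left(-6358\right) = 19074$)
$R{\left(y,-163 \right)} - \frac{1}{M - 18328} = 96 - \frac{1}{19074 - 18328} = 96 - \frac{1}{746} = \frac{71615}{746}$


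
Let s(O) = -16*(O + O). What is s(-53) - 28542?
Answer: -26846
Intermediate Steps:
s(O) = -32*O
s(-53) - 28542 = -32*(-53) - 28542 = 1696 - 28542 = -26846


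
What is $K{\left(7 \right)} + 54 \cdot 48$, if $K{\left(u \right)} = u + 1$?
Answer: $2600$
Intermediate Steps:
$K{\left(u \right)} = 1 + u$
$K{\left(7 \right)} + 54 \cdot 48 = \left(1 + 7\right) + 54 \cdot 48 = 8 + 2592 = 2600$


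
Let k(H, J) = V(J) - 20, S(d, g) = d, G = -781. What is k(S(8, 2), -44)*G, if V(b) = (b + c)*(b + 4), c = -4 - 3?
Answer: -1577620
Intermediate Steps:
c = -7
V(b) = (-7 + b)*(4 + b) (V(b) = (b - 7)*(b + 4) = (-7 + b)*(4 + b))
k(H, J) = -48 + J² - 3*J (k(H, J) = (-28 + J² - 3*J) - 20 = -48 + J² - 3*J)
k(S(8, 2), -44)*G = (-48 + (-44)² - 3*(-44))*(-781) = (-48 + 1936 + 132)*(-781) = 2020*(-781) = -1577620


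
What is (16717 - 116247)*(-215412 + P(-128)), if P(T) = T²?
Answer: 19809256840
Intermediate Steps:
(16717 - 116247)*(-215412 + P(-128)) = (16717 - 116247)*(-215412 + (-128)²) = -99530*(-215412 + 16384) = -99530*(-199028) = 19809256840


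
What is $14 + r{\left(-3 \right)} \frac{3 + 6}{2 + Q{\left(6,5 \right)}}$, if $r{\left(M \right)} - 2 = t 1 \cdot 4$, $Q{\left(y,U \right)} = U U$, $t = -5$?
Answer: $8$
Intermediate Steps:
$Q{\left(y,U \right)} = U^{2}$
$r{\left(M \right)} = -18$ ($r{\left(M \right)} = 2 + \left(-5\right) 1 \cdot 4 = 2 - 20 = -18$)
$14 + r{\left(-3 \right)} \frac{3 + 6}{2 + Q{\left(6,5 \right)}} = 14 - 18 \frac{3 + 6}{2 + 5^{2}} = 14 - 18 \frac{9}{2 + 25} = 14 - 18 \cdot \frac{9}{27} = 14 - 18 \cdot 9 \cdot \frac{1}{27} = 14 - 6 = 8$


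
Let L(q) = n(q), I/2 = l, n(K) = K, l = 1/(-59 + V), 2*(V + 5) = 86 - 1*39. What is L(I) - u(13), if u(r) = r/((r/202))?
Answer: -16366/81 ≈ -202.05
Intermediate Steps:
V = 37/2 (V = -5 + (86 - 1*39)/2 = -5 + (86 - 39)/2 = -5 + (1/2)*47 = -5 + 47/2 = 37/2 ≈ 18.500)
l = -2/81 (l = 1/(-59 + 37/2) = 1/(-81/2) = -2/81 ≈ -0.024691)
u(r) = 202 (u(r) = r/((r*(1/202))) = r/((r/202)) = r*(202/r) = 202)
I = -4/81 (I = 2*(-2/81) = -4/81 ≈ -0.049383)
L(q) = q
L(I) - u(13) = -4/81 - 1*202 = -4/81 - 202 = -16366/81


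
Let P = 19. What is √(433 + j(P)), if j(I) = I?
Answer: 2*√113 ≈ 21.260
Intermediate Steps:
√(433 + j(P)) = √(433 + 19) = √452 = 2*√113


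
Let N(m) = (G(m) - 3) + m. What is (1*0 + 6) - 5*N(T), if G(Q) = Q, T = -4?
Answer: 61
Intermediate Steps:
N(m) = -3 + 2*m (N(m) = (m - 3) + m = (-3 + m) + m = -3 + 2*m)
(1*0 + 6) - 5*N(T) = (1*0 + 6) - 5*(-3 + 2*(-4)) = (0 + 6) - 5*(-3 - 8) = 6 - 5*(-11) = 6 + 55 = 61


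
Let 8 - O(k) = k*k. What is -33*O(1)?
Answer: -231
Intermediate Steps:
O(k) = 8 - k**2 (O(k) = 8 - k*k = 8 - k**2)
-33*O(1) = -33*(8 - 1*1**2) = -33*(8 - 1*1) = -33*(8 - 1) = -33*7 = -231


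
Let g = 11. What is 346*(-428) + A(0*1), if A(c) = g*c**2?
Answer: -148088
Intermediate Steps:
A(c) = 11*c**2
346*(-428) + A(0*1) = 346*(-428) + 11*(0*1)**2 = -148088 + 11*0**2 = -148088 + 11*0 = -148088 + 0 = -148088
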